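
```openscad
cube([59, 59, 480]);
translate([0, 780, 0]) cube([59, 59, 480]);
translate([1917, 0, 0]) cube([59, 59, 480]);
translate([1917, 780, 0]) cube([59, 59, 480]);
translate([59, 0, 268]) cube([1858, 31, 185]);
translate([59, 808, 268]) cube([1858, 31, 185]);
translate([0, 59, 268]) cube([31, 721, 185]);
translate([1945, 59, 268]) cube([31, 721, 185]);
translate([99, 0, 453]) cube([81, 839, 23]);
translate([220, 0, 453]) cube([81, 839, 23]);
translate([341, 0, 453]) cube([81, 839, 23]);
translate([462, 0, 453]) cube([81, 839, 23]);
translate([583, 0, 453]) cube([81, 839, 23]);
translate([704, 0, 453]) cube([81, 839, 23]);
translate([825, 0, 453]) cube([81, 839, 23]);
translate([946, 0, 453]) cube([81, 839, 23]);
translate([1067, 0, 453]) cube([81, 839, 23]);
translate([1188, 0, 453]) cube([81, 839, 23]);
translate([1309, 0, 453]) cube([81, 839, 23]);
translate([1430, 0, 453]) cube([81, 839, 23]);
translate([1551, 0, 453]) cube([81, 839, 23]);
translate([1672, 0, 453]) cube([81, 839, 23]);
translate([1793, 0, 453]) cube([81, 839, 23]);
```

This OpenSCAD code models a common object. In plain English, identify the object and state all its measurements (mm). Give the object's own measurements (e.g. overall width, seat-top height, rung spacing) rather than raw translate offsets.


A bed frame 1976 mm long (x) by 839 mm wide (y). Four 59×59 mm corner posts, 480 mm tall, at the corners of the footprint. Four rails of 31 mm thickness and 185 mm height run between adjacent posts with their undersides at z = 268 mm, their outer faces flush with the outside of the frame (the two x-running rails run between the posts' inner faces; the two y-running rails run between the posts' inner faces). 15 slats, each 81 mm wide (x) and 23 mm thick, lie across the top of the two x-running rails, running the full 839 mm width of the frame in y; along x they sit between the end posts with a 40 mm gap after the −x posts and between neighbouring slats, leaving 43 mm before the +x posts.


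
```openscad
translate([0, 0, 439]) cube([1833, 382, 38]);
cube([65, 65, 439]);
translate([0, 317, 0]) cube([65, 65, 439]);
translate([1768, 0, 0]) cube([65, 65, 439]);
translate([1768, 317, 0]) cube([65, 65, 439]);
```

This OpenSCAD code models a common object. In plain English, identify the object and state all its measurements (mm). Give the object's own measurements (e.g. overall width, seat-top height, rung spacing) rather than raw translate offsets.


A bench: a 1833×382 mm seat slab, 38 mm thick, top at z = 477 mm, on four 65×65 mm square legs flush with the seat corners and standing on z = 0.


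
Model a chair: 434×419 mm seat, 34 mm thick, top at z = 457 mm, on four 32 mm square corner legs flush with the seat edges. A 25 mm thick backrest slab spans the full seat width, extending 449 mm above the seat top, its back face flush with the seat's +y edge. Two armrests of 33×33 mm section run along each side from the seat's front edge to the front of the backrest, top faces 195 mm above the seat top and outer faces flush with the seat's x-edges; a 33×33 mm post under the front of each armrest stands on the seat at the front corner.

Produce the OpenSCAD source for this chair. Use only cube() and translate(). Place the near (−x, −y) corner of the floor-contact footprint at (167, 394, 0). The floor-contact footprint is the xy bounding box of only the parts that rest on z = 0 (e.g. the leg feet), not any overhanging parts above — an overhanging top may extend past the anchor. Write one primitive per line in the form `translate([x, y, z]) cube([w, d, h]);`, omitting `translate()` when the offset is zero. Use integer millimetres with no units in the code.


translate([167, 394, 423]) cube([434, 419, 34]);
translate([167, 394, 0]) cube([32, 32, 423]);
translate([569, 394, 0]) cube([32, 32, 423]);
translate([167, 781, 0]) cube([32, 32, 423]);
translate([569, 781, 0]) cube([32, 32, 423]);
translate([167, 788, 457]) cube([434, 25, 449]);
translate([167, 394, 619]) cube([33, 394, 33]);
translate([568, 394, 619]) cube([33, 394, 33]);
translate([167, 394, 457]) cube([33, 33, 162]);
translate([568, 394, 457]) cube([33, 33, 162]);


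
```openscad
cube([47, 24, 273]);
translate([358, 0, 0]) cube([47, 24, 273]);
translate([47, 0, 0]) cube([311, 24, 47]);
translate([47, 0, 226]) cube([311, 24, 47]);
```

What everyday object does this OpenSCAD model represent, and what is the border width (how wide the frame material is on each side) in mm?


A picture frame. The border width is 47 mm.

Four thin pieces enclosing a rectangular opening — a picture frame. The two full-height stiles are 273 mm tall; the top rail sits at z = 226 and is 47 mm tall, so the border above the opening is 273 − 226 = 47 mm, matching the stile x-width.


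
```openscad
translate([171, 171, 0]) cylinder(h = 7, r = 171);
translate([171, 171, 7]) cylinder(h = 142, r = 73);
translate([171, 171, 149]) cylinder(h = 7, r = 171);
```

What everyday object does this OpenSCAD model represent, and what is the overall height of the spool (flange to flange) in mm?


A spool. The overall height is 156 mm.

Three coaxial cylinders, large–small–large — a spool. Two 7 mm flanges and a 142 mm core give 7 + 142 + 7 = 156 mm.


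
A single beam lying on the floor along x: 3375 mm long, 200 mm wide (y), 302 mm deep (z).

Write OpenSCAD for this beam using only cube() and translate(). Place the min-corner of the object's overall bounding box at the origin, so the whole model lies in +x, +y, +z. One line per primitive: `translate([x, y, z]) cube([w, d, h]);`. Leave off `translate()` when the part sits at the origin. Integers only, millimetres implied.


cube([3375, 200, 302]);


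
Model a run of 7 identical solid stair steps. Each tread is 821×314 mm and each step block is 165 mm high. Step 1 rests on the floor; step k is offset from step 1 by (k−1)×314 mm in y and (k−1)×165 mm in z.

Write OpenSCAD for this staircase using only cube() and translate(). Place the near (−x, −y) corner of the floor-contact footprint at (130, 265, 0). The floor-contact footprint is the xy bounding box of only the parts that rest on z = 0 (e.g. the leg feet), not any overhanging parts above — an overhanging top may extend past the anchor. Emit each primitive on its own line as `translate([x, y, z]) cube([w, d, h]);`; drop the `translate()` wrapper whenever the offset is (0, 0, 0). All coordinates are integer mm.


translate([130, 265, 0]) cube([821, 314, 165]);
translate([130, 579, 165]) cube([821, 314, 165]);
translate([130, 893, 330]) cube([821, 314, 165]);
translate([130, 1207, 495]) cube([821, 314, 165]);
translate([130, 1521, 660]) cube([821, 314, 165]);
translate([130, 1835, 825]) cube([821, 314, 165]);
translate([130, 2149, 990]) cube([821, 314, 165]);


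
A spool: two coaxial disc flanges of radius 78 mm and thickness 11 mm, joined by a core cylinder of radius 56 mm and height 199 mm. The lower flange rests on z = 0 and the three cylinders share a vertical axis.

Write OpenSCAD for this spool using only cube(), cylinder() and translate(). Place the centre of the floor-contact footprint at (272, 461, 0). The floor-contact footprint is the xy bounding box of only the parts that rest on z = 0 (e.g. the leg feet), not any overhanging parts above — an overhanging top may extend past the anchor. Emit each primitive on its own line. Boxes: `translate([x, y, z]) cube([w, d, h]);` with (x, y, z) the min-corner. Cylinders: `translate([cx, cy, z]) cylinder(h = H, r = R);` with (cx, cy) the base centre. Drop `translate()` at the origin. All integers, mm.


translate([272, 461, 0]) cylinder(h = 11, r = 78);
translate([272, 461, 11]) cylinder(h = 199, r = 56);
translate([272, 461, 210]) cylinder(h = 11, r = 78);


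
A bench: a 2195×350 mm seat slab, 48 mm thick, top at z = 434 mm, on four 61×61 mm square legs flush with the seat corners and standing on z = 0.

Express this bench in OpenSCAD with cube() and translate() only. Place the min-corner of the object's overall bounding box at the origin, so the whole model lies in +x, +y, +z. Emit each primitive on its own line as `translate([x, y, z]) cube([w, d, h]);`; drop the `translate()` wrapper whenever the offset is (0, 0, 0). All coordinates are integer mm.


// leg_h = 434 − 48 = 386
translate([0, 0, 386]) cube([2195, 350, 48]);
cube([61, 61, 386]);
translate([0, 289, 0]) cube([61, 61, 386]);
translate([2134, 0, 0]) cube([61, 61, 386]);
translate([2134, 289, 0]) cube([61, 61, 386]);


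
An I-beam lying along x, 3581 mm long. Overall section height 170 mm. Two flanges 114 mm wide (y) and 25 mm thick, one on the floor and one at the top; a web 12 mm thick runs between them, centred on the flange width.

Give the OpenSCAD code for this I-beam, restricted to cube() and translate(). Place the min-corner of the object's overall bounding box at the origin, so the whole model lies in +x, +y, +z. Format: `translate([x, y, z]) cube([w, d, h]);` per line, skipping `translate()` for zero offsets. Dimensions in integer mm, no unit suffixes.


cube([3581, 114, 25]);
translate([0, 51, 25]) cube([3581, 12, 120]);
translate([0, 0, 145]) cube([3581, 114, 25]);


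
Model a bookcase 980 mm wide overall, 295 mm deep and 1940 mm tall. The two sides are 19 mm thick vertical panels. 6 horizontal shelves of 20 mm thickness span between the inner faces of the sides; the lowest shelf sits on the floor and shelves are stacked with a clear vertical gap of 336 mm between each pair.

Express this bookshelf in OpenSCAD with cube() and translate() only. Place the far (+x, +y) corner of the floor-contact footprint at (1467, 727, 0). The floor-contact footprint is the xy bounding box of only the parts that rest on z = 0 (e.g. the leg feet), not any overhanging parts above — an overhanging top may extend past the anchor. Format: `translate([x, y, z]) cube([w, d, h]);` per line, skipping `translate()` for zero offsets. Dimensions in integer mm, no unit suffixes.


translate([487, 432, 0]) cube([19, 295, 1940]);
translate([1448, 432, 0]) cube([19, 295, 1940]);
translate([506, 432, 0]) cube([942, 295, 20]);
translate([506, 432, 356]) cube([942, 295, 20]);
translate([506, 432, 712]) cube([942, 295, 20]);
translate([506, 432, 1068]) cube([942, 295, 20]);
translate([506, 432, 1424]) cube([942, 295, 20]);
translate([506, 432, 1780]) cube([942, 295, 20]);


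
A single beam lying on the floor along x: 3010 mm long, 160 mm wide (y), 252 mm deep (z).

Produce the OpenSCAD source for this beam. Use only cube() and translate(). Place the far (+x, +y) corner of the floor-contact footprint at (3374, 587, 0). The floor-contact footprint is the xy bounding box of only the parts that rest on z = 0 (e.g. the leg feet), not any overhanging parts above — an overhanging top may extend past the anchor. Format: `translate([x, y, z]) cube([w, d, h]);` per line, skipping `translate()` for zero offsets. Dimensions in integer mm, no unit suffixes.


translate([364, 427, 0]) cube([3010, 160, 252]);


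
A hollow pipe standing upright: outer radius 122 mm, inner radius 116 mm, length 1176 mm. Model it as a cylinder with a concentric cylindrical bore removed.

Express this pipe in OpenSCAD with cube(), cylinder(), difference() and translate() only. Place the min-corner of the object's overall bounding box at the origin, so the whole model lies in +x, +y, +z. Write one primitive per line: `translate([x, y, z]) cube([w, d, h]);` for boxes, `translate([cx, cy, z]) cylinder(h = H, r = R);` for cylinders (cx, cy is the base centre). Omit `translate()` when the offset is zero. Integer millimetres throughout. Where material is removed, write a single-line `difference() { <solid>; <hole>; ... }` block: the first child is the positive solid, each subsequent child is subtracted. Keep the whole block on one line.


difference() { translate([122, 122, 0]) cylinder(h = 1176, r = 122); translate([122, 122, 0]) cylinder(h = 1176, r = 116); }


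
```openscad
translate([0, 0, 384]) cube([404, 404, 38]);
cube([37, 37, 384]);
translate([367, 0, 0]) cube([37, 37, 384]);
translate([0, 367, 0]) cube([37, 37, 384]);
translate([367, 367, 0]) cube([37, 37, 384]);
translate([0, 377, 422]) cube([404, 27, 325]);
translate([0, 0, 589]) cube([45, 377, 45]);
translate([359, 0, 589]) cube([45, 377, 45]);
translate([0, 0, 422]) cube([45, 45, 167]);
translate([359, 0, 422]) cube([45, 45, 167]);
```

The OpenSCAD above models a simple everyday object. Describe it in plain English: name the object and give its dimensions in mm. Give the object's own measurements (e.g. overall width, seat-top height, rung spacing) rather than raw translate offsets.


A chair. The seat is a 404×404×38 mm slab with its top at z = 422 mm, on four 37×37 mm corner legs (flush with the seat edges, standing on z = 0). A flat backrest 27 mm thick, 325 mm tall, spans the full seat width and rises from the seat top along its +y edge, rear face flush with the rear of the seat. Two armrests of 45×45 mm section run along each side from the seat's front edge to the front of the backrest, top faces 212 mm above the seat top and outer faces flush with the seat's x-edges; a 45×45 mm post under the front of each armrest stands on the seat at the front corner.


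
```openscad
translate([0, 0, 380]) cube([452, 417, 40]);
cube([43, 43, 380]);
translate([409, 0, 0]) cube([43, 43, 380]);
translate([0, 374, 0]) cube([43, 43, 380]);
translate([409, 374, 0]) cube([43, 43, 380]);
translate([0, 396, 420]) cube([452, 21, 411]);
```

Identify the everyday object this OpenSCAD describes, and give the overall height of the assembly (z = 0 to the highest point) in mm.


A chair. The overall height is 831 mm.

A slab on four corner posts with a tall panel at the back — a chair. The seat slab sits at z = 380 with thickness 40, and the 411 mm backrest starts at the seat top, so the overall height is 380 + 40 + 411 = 831 mm.


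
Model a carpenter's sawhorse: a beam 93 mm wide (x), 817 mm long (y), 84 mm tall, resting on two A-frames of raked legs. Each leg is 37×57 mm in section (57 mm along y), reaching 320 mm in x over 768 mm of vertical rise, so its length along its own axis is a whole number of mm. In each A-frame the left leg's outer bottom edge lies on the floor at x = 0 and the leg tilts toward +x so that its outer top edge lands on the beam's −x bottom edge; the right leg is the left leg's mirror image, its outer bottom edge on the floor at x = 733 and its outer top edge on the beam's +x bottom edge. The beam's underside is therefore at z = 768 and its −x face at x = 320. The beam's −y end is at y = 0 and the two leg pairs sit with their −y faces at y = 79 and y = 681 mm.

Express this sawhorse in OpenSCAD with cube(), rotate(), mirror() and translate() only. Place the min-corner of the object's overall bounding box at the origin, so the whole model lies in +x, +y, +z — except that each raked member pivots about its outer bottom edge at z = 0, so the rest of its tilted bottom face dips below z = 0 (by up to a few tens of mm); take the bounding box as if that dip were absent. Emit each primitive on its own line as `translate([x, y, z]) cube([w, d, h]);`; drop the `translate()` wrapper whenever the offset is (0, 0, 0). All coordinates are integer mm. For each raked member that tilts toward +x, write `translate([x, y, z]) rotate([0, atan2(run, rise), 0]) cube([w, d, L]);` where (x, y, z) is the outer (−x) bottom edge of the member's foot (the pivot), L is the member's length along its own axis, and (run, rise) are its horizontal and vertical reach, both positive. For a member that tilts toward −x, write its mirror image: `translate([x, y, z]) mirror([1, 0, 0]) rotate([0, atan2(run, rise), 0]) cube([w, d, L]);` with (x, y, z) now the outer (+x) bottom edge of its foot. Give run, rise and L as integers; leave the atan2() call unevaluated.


translate([320, 0, 768]) cube([93, 817, 84]);
translate([0, 79, 0]) rotate([0, atan2(320, 768), 0]) cube([37, 57, 832]);
translate([733, 79, 0]) mirror([1, 0, 0]) rotate([0, atan2(320, 768), 0]) cube([37, 57, 832]);
translate([0, 681, 0]) rotate([0, atan2(320, 768), 0]) cube([37, 57, 832]);
translate([733, 681, 0]) mirror([1, 0, 0]) rotate([0, atan2(320, 768), 0]) cube([37, 57, 832]);


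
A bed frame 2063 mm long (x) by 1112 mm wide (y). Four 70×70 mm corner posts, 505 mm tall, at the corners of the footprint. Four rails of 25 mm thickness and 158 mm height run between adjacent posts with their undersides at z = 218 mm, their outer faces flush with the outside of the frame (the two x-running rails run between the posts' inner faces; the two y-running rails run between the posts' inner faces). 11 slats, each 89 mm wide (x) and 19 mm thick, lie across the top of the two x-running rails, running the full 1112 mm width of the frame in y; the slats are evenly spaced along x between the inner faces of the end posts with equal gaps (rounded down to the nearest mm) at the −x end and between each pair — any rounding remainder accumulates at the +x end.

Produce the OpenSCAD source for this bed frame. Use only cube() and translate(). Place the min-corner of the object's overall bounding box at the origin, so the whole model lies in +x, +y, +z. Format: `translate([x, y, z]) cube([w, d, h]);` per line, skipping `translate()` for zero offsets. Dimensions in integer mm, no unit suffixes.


cube([70, 70, 505]);
translate([0, 1042, 0]) cube([70, 70, 505]);
translate([1993, 0, 0]) cube([70, 70, 505]);
translate([1993, 1042, 0]) cube([70, 70, 505]);
translate([70, 0, 218]) cube([1923, 25, 158]);
translate([70, 1087, 218]) cube([1923, 25, 158]);
translate([0, 70, 218]) cube([25, 972, 158]);
translate([2038, 70, 218]) cube([25, 972, 158]);
translate([148, 0, 376]) cube([89, 1112, 19]);
translate([315, 0, 376]) cube([89, 1112, 19]);
translate([482, 0, 376]) cube([89, 1112, 19]);
translate([649, 0, 376]) cube([89, 1112, 19]);
translate([816, 0, 376]) cube([89, 1112, 19]);
translate([983, 0, 376]) cube([89, 1112, 19]);
translate([1150, 0, 376]) cube([89, 1112, 19]);
translate([1317, 0, 376]) cube([89, 1112, 19]);
translate([1484, 0, 376]) cube([89, 1112, 19]);
translate([1651, 0, 376]) cube([89, 1112, 19]);
translate([1818, 0, 376]) cube([89, 1112, 19]);


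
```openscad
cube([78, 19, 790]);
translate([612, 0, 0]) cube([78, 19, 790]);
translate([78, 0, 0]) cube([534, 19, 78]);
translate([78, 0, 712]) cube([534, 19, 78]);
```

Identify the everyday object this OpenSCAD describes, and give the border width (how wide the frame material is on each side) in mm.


A picture frame. The border width is 78 mm.

Four thin pieces enclosing a rectangular opening — a picture frame. The two full-height stiles are 790 mm tall; the top rail sits at z = 712 and is 78 mm tall, so the border above the opening is 790 − 712 = 78 mm, matching the stile x-width.


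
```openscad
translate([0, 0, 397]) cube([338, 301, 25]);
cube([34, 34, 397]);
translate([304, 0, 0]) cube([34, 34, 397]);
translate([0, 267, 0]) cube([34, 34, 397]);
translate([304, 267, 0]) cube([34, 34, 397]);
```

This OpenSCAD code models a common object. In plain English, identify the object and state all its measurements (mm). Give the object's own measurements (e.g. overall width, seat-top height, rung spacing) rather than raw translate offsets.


A simple wooden stool: a rectangular seat 338 mm (x) by 301 mm (y), 25 mm thick, top face at z = 422 mm, on four square legs, each 34×34 mm in cross-section. The legs rest on z = 0, each flush with a corner of the seat.


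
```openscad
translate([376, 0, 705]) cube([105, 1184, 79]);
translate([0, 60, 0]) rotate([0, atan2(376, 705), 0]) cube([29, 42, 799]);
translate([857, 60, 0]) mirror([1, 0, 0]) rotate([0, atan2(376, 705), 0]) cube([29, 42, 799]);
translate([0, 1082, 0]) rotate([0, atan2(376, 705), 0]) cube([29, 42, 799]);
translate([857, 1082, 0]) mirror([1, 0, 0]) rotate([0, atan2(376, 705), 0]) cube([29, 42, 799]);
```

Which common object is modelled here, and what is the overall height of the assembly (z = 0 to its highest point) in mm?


A sawhorse. The overall height is 784 mm.

A beam across two mirrored pairs of raked legs — a sawhorse. The beam's underside is at z = 705 (matching the legs' vertical rise in atan2(376, 705)) and the beam is 79 mm tall, so its top is at 705 + 79 = 784 mm. The raked legs top out at the beam's underside, so that is the highest point.


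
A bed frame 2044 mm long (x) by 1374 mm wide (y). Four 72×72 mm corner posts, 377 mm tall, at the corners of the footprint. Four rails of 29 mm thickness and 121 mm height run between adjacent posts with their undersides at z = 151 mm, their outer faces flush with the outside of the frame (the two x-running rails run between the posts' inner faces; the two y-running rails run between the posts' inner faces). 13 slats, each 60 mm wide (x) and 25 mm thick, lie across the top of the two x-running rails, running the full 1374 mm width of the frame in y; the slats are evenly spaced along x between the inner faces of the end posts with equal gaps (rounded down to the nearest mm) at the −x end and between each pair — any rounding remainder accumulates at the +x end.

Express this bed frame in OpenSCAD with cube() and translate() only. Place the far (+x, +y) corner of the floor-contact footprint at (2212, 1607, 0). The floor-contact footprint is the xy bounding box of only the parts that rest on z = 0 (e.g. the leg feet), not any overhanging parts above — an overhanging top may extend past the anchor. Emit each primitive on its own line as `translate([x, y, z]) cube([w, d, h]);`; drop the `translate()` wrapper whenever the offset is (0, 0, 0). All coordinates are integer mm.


translate([168, 233, 0]) cube([72, 72, 377]);
translate([168, 1535, 0]) cube([72, 72, 377]);
translate([2140, 233, 0]) cube([72, 72, 377]);
translate([2140, 1535, 0]) cube([72, 72, 377]);
translate([240, 233, 151]) cube([1900, 29, 121]);
translate([240, 1578, 151]) cube([1900, 29, 121]);
translate([168, 305, 151]) cube([29, 1230, 121]);
translate([2183, 305, 151]) cube([29, 1230, 121]);
translate([320, 233, 272]) cube([60, 1374, 25]);
translate([460, 233, 272]) cube([60, 1374, 25]);
translate([600, 233, 272]) cube([60, 1374, 25]);
translate([740, 233, 272]) cube([60, 1374, 25]);
translate([880, 233, 272]) cube([60, 1374, 25]);
translate([1020, 233, 272]) cube([60, 1374, 25]);
translate([1160, 233, 272]) cube([60, 1374, 25]);
translate([1300, 233, 272]) cube([60, 1374, 25]);
translate([1440, 233, 272]) cube([60, 1374, 25]);
translate([1580, 233, 272]) cube([60, 1374, 25]);
translate([1720, 233, 272]) cube([60, 1374, 25]);
translate([1860, 233, 272]) cube([60, 1374, 25]);
translate([2000, 233, 272]) cube([60, 1374, 25]);


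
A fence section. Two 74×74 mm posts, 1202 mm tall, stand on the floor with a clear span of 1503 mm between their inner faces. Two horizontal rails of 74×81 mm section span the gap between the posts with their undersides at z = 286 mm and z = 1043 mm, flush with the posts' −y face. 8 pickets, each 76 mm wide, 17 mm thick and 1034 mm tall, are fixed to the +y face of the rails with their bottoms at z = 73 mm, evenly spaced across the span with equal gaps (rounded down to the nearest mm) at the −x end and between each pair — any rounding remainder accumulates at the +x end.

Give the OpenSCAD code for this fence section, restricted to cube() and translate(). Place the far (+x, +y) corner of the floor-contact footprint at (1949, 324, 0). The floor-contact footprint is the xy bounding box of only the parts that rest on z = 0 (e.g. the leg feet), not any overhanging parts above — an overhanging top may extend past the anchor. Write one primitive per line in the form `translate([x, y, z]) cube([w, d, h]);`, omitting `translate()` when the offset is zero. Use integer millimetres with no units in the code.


translate([298, 250, 0]) cube([74, 74, 1202]);
translate([1875, 250, 0]) cube([74, 74, 1202]);
translate([372, 250, 286]) cube([1503, 74, 81]);
translate([372, 250, 1043]) cube([1503, 74, 81]);
translate([471, 324, 73]) cube([76, 17, 1034]);
translate([646, 324, 73]) cube([76, 17, 1034]);
translate([821, 324, 73]) cube([76, 17, 1034]);
translate([996, 324, 73]) cube([76, 17, 1034]);
translate([1171, 324, 73]) cube([76, 17, 1034]);
translate([1346, 324, 73]) cube([76, 17, 1034]);
translate([1521, 324, 73]) cube([76, 17, 1034]);
translate([1696, 324, 73]) cube([76, 17, 1034]);


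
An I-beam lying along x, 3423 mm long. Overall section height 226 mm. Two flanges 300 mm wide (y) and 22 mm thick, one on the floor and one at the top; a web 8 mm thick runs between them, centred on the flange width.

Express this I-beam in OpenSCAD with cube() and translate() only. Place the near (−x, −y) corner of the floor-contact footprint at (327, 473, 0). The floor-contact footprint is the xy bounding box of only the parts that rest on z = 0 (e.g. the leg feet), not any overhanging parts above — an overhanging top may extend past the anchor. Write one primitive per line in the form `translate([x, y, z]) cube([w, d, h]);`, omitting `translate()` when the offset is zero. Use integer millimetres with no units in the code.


translate([327, 473, 0]) cube([3423, 300, 22]);
translate([327, 619, 22]) cube([3423, 8, 182]);
translate([327, 473, 204]) cube([3423, 300, 22]);


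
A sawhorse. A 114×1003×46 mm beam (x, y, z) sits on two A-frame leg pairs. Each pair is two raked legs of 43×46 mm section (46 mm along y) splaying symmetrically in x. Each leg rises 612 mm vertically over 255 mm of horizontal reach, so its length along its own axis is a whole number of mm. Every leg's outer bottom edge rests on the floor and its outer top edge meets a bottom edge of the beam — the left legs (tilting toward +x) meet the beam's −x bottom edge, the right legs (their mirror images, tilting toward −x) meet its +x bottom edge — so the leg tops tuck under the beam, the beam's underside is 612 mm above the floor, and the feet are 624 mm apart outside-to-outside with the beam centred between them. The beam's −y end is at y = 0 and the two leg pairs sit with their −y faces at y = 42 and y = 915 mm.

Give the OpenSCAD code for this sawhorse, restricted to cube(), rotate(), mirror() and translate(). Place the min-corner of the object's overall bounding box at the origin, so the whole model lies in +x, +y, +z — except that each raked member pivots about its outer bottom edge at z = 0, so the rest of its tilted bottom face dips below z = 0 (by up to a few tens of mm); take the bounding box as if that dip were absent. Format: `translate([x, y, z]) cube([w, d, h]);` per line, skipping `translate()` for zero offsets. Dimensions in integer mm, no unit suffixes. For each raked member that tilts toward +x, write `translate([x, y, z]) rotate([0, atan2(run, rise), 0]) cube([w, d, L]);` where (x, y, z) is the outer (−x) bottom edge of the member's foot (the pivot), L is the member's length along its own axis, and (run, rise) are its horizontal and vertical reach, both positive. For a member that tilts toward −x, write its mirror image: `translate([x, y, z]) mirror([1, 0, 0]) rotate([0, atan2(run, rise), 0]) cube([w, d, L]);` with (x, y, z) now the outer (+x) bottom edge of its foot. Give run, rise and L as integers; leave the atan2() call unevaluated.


translate([255, 0, 612]) cube([114, 1003, 46]);
translate([0, 42, 0]) rotate([0, atan2(255, 612), 0]) cube([43, 46, 663]);
translate([624, 42, 0]) mirror([1, 0, 0]) rotate([0, atan2(255, 612), 0]) cube([43, 46, 663]);
translate([0, 915, 0]) rotate([0, atan2(255, 612), 0]) cube([43, 46, 663]);
translate([624, 915, 0]) mirror([1, 0, 0]) rotate([0, atan2(255, 612), 0]) cube([43, 46, 663]);


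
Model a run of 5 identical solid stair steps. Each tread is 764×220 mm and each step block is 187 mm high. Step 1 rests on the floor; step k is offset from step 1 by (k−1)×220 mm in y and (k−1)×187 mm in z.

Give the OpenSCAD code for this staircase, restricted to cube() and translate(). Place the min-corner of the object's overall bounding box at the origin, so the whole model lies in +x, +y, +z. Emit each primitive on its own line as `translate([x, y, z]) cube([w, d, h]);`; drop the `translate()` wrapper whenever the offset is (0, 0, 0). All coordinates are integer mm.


cube([764, 220, 187]);
translate([0, 220, 187]) cube([764, 220, 187]);
translate([0, 440, 374]) cube([764, 220, 187]);
translate([0, 660, 561]) cube([764, 220, 187]);
translate([0, 880, 748]) cube([764, 220, 187]);


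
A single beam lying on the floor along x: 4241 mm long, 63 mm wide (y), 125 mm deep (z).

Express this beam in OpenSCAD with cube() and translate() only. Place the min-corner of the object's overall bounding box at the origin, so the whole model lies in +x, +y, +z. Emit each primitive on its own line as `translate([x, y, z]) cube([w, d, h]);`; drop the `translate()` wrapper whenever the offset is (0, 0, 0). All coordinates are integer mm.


cube([4241, 63, 125]);


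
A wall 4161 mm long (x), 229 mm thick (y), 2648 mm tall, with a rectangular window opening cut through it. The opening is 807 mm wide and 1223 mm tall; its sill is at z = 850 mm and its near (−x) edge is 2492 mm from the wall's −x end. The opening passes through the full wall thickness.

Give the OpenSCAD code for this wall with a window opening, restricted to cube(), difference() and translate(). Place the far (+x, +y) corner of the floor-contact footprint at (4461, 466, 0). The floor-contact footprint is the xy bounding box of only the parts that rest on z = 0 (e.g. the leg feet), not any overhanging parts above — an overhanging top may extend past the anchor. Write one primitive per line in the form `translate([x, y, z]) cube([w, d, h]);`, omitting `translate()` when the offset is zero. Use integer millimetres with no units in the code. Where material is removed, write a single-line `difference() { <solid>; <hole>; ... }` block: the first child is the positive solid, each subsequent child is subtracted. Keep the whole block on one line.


difference() { translate([300, 237, 0]) cube([4161, 229, 2648]); translate([2792, 237, 850]) cube([807, 229, 1223]); }


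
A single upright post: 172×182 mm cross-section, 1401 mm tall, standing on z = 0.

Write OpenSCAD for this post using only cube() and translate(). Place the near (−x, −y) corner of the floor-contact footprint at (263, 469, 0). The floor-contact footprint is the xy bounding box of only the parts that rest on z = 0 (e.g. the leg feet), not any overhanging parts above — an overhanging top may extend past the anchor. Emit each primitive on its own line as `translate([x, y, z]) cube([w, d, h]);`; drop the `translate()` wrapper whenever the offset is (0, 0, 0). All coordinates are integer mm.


translate([263, 469, 0]) cube([172, 182, 1401]);


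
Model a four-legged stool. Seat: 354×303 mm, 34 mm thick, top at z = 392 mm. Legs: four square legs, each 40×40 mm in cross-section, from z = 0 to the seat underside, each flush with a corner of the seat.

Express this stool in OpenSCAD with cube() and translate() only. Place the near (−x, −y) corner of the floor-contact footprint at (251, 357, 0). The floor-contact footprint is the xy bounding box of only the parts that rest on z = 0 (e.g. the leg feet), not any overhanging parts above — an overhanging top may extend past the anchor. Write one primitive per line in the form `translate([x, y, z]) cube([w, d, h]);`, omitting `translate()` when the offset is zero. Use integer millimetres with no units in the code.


translate([251, 357, 358]) cube([354, 303, 34]);
translate([251, 357, 0]) cube([40, 40, 358]);
translate([565, 357, 0]) cube([40, 40, 358]);
translate([251, 620, 0]) cube([40, 40, 358]);
translate([565, 620, 0]) cube([40, 40, 358]);


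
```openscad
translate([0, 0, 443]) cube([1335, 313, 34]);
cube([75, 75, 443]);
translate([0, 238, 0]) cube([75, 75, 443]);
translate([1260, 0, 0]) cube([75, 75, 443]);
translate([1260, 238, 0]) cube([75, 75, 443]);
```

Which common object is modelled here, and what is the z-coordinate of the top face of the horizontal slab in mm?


A bench. The seat-top height is 477 mm.

A long slab on four corner posts — a bench. The slab sits at z = 443 with thickness 34, so the top is 443 + 34 = 477 mm.


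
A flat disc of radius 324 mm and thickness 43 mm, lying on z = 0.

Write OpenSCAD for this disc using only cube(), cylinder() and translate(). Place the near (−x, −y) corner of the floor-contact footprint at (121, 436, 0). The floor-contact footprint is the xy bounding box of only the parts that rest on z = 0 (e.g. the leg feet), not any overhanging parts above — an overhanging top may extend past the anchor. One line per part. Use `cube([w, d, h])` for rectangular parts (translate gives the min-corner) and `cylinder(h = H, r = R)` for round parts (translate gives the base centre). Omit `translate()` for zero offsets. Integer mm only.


translate([445, 760, 0]) cylinder(h = 43, r = 324);


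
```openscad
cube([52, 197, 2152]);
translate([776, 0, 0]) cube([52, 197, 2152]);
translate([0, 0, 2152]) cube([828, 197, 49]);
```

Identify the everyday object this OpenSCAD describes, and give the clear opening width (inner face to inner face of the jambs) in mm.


A door frame. The clear opening width is 724 mm.

Two 2152 mm tall posts with a header on top — a door frame. The left jamb is 52 mm wide at x = 0; the right jamb starts at x = 776. The clear opening is 776 − 52 = 724 mm.


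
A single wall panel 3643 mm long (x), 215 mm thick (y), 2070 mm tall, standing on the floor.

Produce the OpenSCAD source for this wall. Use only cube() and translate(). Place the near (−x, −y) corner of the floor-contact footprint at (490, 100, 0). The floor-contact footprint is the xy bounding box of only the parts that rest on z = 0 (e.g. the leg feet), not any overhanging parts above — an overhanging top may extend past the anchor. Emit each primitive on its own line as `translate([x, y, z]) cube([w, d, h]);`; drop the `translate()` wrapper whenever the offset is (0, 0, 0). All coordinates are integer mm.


translate([490, 100, 0]) cube([3643, 215, 2070]);


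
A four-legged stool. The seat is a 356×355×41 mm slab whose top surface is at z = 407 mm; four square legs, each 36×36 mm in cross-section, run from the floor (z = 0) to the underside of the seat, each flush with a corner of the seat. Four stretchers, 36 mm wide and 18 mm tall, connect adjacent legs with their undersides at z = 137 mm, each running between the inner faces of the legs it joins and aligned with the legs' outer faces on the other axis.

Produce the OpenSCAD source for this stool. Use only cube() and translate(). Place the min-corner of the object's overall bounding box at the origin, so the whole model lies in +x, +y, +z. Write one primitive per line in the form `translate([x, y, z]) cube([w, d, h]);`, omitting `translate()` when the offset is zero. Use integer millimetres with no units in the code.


// leg_h = 407 - 41 = 366
// stretcher span = 356 - 2*36 = 284
translate([0, 0, 366]) cube([356, 355, 41]);
cube([36, 36, 366]);
translate([320, 0, 0]) cube([36, 36, 366]);
translate([0, 319, 0]) cube([36, 36, 366]);
translate([320, 319, 0]) cube([36, 36, 366]);
translate([36, 0, 137]) cube([284, 36, 18]);
translate([36, 319, 137]) cube([284, 36, 18]);
translate([0, 36, 137]) cube([36, 283, 18]);
translate([320, 36, 137]) cube([36, 283, 18]);


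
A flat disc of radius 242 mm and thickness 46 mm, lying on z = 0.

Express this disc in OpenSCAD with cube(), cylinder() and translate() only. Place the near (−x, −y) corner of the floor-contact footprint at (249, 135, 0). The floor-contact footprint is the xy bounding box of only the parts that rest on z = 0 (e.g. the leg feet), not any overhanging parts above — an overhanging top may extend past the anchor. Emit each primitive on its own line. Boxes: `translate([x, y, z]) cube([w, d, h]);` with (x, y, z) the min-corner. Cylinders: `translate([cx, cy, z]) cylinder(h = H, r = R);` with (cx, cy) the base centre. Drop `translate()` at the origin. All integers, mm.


translate([491, 377, 0]) cylinder(h = 46, r = 242);


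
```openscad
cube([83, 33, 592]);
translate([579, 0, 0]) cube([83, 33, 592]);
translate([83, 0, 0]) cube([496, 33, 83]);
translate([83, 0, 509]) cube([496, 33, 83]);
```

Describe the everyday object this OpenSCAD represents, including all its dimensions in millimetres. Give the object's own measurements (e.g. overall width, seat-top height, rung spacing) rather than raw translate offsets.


A rectangular picture frame lying in the x–z plane (depth along y). The opening is 496 mm wide (x) by 426 mm tall (z), surrounded by a border 83 mm wide on all four sides. The frame is 33 mm deep and is made of two full-height vertical stiles with two horizontal rails fitted between them.


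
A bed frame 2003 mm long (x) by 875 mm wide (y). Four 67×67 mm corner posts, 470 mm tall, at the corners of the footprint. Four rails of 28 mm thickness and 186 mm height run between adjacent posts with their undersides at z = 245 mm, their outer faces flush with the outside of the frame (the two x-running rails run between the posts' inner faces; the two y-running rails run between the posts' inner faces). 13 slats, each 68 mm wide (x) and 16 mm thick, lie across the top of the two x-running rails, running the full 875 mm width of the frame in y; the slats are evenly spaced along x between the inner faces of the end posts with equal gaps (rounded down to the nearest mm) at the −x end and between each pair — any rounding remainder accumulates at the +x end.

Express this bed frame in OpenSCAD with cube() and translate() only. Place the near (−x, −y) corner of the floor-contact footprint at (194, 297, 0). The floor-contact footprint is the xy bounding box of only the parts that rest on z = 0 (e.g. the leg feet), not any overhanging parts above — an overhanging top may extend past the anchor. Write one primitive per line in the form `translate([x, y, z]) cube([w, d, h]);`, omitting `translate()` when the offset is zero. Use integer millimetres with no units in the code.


// slat z = rail_z + rail_h = 245 + 186 = 431
// slat gap = ⌊(1869 − 13·68) / 14⌋ = 70
translate([194, 297, 0]) cube([67, 67, 470]);
translate([194, 1105, 0]) cube([67, 67, 470]);
translate([2130, 297, 0]) cube([67, 67, 470]);
translate([2130, 1105, 0]) cube([67, 67, 470]);
translate([261, 297, 245]) cube([1869, 28, 186]);
translate([261, 1144, 245]) cube([1869, 28, 186]);
translate([194, 364, 245]) cube([28, 741, 186]);
translate([2169, 364, 245]) cube([28, 741, 186]);
translate([331, 297, 431]) cube([68, 875, 16]);
translate([469, 297, 431]) cube([68, 875, 16]);
translate([607, 297, 431]) cube([68, 875, 16]);
translate([745, 297, 431]) cube([68, 875, 16]);
translate([883, 297, 431]) cube([68, 875, 16]);
translate([1021, 297, 431]) cube([68, 875, 16]);
translate([1159, 297, 431]) cube([68, 875, 16]);
translate([1297, 297, 431]) cube([68, 875, 16]);
translate([1435, 297, 431]) cube([68, 875, 16]);
translate([1573, 297, 431]) cube([68, 875, 16]);
translate([1711, 297, 431]) cube([68, 875, 16]);
translate([1849, 297, 431]) cube([68, 875, 16]);
translate([1987, 297, 431]) cube([68, 875, 16]);


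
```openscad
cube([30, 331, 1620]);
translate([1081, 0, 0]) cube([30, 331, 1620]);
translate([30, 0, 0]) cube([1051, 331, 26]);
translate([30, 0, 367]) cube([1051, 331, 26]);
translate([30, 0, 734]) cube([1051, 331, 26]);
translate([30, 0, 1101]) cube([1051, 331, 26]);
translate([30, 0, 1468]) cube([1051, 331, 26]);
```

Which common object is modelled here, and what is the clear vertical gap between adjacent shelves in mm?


A bookshelf. The clear shelf gap is 341 mm.

Two tall side panels with 5 horizontal boards between them — a bookshelf. The first two shelf undersides are at z = 0 and z = 367; with shelf thickness 26, the clear gap is 367 − 0 − 26 = 341 mm.


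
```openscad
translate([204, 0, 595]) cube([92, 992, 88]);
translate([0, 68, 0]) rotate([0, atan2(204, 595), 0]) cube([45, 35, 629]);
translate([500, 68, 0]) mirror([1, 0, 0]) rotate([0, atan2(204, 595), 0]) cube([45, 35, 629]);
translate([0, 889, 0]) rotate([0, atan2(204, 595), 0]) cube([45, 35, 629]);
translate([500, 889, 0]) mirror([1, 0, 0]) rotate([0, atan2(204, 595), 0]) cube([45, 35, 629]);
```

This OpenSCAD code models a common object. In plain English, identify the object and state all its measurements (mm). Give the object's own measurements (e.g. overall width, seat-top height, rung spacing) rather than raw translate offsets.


A sawhorse. A 92×992×88 mm beam (x, y, z) sits on two A-frame leg pairs. Each pair is two raked legs of 45×35 mm section (35 mm along y) splaying symmetrically in x. Each leg rises 595 mm vertically over 204 mm of horizontal reach and is 629 mm long along its own axis. Every leg's outer bottom edge rests on the floor and its outer top edge meets a bottom edge of the beam — the left legs (tilting toward +x) meet the beam's −x bottom edge, the right legs (their mirror images, tilting toward −x) meet its +x bottom edge — so the leg tops tuck under the beam, the beam's underside is 595 mm above the floor, and the feet are 500 mm apart outside-to-outside with the beam centred between them. The two leg pairs are set in 68 mm from either end of the beam.
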